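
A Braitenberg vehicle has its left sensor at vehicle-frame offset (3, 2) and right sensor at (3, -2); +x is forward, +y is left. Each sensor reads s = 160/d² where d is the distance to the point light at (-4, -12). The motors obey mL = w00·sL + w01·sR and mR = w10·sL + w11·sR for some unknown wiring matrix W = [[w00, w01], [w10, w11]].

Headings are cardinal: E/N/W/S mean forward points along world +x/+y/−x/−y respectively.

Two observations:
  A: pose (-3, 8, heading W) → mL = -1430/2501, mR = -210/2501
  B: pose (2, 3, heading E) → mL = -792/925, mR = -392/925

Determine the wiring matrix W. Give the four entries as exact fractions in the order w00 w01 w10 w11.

obs A: pose=(-3,8,W) → sL=20/41, sR=20/61, mL=-1430/2501, mR=-210/2501
obs B: pose=(2,3,E) → sL=16/37, sR=16/25, mL=-792/925, mR=-392/925
sensor matrix S = [[20/41, 20/61], [16/37, 16/25]]; det S = 78848/462685
solve [mL_A; mL_B] = S·[w00; w01] and [mR_A; mR_B] = S·[w10; w11]:
  w00 = -1/2, w01 = -1, w10 = 1/2, w11 = -1

-1/2 -1 1/2 -1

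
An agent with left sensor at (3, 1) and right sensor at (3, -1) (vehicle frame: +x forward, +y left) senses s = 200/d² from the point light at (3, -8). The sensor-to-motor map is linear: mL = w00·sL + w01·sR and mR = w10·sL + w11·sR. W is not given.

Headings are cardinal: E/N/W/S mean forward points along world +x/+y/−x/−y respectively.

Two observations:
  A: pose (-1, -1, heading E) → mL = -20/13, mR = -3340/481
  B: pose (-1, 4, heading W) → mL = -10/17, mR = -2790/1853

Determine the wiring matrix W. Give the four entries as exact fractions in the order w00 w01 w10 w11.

obs A: pose=(-1,-1,E) → sL=40/13, sR=200/37, mL=-20/13, mR=-3340/481
obs B: pose=(-1,4,W) → sL=20/17, sR=100/109, mL=-10/17, mR=-2790/1853
sensor matrix S = [[40/13, 200/37], [20/17, 100/109]]; det S = -3152000/891293
solve [mL_A; mL_B] = S·[w00; w01] and [mR_A; mR_B] = S·[w10; w11]:
  w00 = -1/2, w01 = 0, w10 = -1/2, w11 = -1

-1/2 0 -1/2 -1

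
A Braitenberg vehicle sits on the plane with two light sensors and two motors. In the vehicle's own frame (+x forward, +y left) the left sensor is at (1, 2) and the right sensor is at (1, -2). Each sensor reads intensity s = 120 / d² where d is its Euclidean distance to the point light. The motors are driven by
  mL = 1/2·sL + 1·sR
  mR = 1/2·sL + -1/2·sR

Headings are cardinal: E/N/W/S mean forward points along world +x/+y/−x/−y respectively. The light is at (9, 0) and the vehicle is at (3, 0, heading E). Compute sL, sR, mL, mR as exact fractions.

left sensor world pos  = (4, 2); dL² = 29
right sensor world pos = (4, -2); dR² = 29
sL = 120/29 = 120/29
sR = 120/29 = 120/29
mL = 1/2·sL + 1·sR = 180/29
mR = 1/2·sL + -1/2·sR = 0

120/29 120/29 180/29 0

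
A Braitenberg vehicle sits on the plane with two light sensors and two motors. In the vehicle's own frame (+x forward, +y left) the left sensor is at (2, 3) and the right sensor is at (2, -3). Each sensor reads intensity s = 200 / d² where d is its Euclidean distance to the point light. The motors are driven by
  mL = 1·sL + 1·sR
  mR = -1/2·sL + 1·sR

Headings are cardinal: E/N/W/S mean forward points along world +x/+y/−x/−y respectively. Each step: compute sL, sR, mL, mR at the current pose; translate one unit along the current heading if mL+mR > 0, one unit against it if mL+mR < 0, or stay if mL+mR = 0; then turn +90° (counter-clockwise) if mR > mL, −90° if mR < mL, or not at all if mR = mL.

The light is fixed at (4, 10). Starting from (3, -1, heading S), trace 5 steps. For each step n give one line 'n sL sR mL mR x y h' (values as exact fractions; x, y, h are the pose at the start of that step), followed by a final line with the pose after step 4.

0 200/173 40/37 14320/6401 3220/6401 3 -1 S
1 100/117 20/9 40/13 70/39 3 -2 W
2 8/5 200/101 1808/505 596/505 2 -2 N
3 25/8 50/49 1625/392 -425/784 2 -1 E
4 200/173 40/37 14320/6401 3220/6401 3 -1 S
final 3 -2 W

n=0: pose=(3,-1,S); sL=200/173, sR=40/37; mL=14320/6401, mR=3220/6401; mL+mR=17540/6401 → advance +1; mR−mL=-300/173 → turn -1·90°
n=1: pose=(3,-2,W); sL=100/117, sR=20/9; mL=40/13, mR=70/39; mL+mR=190/39 → advance +1; mR−mL=-50/39 → turn -1·90°
n=2: pose=(2,-2,N); sL=8/5, sR=200/101; mL=1808/505, mR=596/505; mL+mR=2404/505 → advance +1; mR−mL=-12/5 → turn -1·90°
n=3: pose=(2,-1,E); sL=25/8, sR=50/49; mL=1625/392, mR=-425/784; mL+mR=2825/784 → advance +1; mR−mL=-75/16 → turn -1·90°
n=4: pose=(3,-1,S); sL=200/173, sR=40/37; mL=14320/6401, mR=3220/6401; mL+mR=17540/6401 → advance +1; mR−mL=-300/173 → turn -1·90°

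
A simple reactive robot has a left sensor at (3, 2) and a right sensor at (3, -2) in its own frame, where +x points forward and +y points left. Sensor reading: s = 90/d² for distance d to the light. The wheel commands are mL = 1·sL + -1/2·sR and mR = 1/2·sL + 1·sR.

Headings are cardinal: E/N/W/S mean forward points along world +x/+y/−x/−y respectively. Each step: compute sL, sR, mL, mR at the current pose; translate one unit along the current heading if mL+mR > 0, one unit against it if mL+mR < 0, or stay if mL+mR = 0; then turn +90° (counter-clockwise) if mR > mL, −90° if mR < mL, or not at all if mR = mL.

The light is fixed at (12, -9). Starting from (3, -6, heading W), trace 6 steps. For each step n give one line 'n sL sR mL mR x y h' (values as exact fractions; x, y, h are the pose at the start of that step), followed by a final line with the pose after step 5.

0 18/29 90/169 1737/4901 4131/4901 3 -6 W
1 45/32 5/8 35/32 85/64 2 -6 S
2 18/13 90/49 297/637 1611/637 2 -7 E
3 45/73 45/37 45/5402 8235/5402 3 -7 N
4 18/29 90/169 1737/4901 4131/4901 3 -6 W
5 45/32 5/8 35/32 85/64 2 -6 S
final 2 -7 E

n=0: pose=(3,-6,W); sL=18/29, sR=90/169; mL=1737/4901, mR=4131/4901; mL+mR=5868/4901 → advance +1; mR−mL=2394/4901 → turn +1·90°
n=1: pose=(2,-6,S); sL=45/32, sR=5/8; mL=35/32, mR=85/64; mL+mR=155/64 → advance +1; mR−mL=15/64 → turn +1·90°
n=2: pose=(2,-7,E); sL=18/13, sR=90/49; mL=297/637, mR=1611/637; mL+mR=1908/637 → advance +1; mR−mL=1314/637 → turn +1·90°
n=3: pose=(3,-7,N); sL=45/73, sR=45/37; mL=45/5402, mR=8235/5402; mL+mR=4140/2701 → advance +1; mR−mL=4095/2701 → turn +1·90°
n=4: pose=(3,-6,W); sL=18/29, sR=90/169; mL=1737/4901, mR=4131/4901; mL+mR=5868/4901 → advance +1; mR−mL=2394/4901 → turn +1·90°
n=5: pose=(2,-6,S); sL=45/32, sR=5/8; mL=35/32, mR=85/64; mL+mR=155/64 → advance +1; mR−mL=15/64 → turn +1·90°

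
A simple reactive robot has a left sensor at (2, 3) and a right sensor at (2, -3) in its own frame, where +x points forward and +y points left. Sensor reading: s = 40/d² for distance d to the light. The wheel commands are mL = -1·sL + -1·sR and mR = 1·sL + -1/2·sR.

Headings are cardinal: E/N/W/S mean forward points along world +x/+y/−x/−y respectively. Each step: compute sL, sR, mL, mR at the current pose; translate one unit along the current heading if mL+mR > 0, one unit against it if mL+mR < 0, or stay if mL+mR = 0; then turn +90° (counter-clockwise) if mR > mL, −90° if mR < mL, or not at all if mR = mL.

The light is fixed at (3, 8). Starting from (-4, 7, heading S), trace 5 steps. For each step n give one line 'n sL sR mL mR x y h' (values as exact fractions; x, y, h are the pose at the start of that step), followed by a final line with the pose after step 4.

n=0: pose=(-4,7,S); sL=8/5, sR=40/109; mL=-1072/545, mR=772/545; mL+mR=-60/109 → advance -1; mR−mL=1844/545 → turn +1·90°
n=1: pose=(-4,8,E); sL=20/17, sR=20/17; mL=-40/17, mR=10/17; mL+mR=-30/17 → advance -1; mR−mL=50/17 → turn +1·90°
n=2: pose=(-5,8,N); sL=8/25, sR=40/29; mL=-1232/725, mR=-268/725; mL+mR=-60/29 → advance -1; mR−mL=964/725 → turn +1·90°
n=3: pose=(-5,7,W); sL=10/29, sR=5/13; mL=-275/377, mR=115/754; mL+mR=-15/26 → advance -1; mR−mL=665/754 → turn +1·90°
n=4: pose=(-4,7,S); sL=8/5, sR=40/109; mL=-1072/545, mR=772/545; mL+mR=-60/109 → advance -1; mR−mL=1844/545 → turn +1·90°

0 8/5 40/109 -1072/545 772/545 -4 7 S
1 20/17 20/17 -40/17 10/17 -4 8 E
2 8/25 40/29 -1232/725 -268/725 -5 8 N
3 10/29 5/13 -275/377 115/754 -5 7 W
4 8/5 40/109 -1072/545 772/545 -4 7 S
final -4 8 E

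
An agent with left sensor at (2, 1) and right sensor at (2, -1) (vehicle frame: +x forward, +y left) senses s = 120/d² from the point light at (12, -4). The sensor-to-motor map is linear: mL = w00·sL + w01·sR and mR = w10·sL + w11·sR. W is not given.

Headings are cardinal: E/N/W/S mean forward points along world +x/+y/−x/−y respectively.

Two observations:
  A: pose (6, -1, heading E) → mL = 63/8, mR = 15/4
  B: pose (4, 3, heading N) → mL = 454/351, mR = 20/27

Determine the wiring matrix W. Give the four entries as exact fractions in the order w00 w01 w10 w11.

1/2 1 1 0

obs A: pose=(6,-1,E) → sL=15/4, sR=6, mL=63/8, mR=15/4
obs B: pose=(4,3,N) → sL=20/27, sR=12/13, mL=454/351, mR=20/27
sensor matrix S = [[15/4, 6], [20/27, 12/13]]; det S = -115/117
solve [mL_A; mL_B] = S·[w00; w01] and [mR_A; mR_B] = S·[w10; w11]:
  w00 = 1/2, w01 = 1, w10 = 1, w11 = 0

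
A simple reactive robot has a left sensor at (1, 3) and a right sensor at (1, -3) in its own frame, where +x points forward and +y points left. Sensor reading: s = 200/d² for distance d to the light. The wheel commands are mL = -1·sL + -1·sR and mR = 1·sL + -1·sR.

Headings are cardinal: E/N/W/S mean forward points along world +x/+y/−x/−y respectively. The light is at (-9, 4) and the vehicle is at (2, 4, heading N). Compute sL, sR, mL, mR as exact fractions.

left sensor world pos  = (-1, 5); dL² = 65
right sensor world pos = (5, 5); dR² = 197
sL = 200/65 = 40/13
sR = 200/197 = 200/197
mL = -1·sL + -1·sR = -10480/2561
mR = 1·sL + -1·sR = 5280/2561

40/13 200/197 -10480/2561 5280/2561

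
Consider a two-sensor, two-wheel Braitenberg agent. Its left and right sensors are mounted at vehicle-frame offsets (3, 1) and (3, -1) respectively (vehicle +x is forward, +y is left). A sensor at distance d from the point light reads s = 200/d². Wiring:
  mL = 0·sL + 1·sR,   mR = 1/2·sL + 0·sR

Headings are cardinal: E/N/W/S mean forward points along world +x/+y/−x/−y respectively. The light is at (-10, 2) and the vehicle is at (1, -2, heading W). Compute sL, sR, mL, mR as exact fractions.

200/89 200/73 200/73 100/89

left sensor world pos  = (-2, -3); dL² = 89
right sensor world pos = (-2, -1); dR² = 73
sL = 200/89 = 200/89
sR = 200/73 = 200/73
mL = 0·sL + 1·sR = 200/73
mR = 1/2·sL + 0·sR = 100/89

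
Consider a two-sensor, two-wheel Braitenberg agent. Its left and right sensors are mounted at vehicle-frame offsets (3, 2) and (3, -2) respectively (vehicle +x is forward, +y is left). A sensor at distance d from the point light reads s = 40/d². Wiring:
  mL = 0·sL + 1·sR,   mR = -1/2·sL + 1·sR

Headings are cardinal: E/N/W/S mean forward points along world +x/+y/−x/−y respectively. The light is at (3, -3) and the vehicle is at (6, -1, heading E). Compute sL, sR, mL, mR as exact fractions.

left sensor world pos  = (9, 1); dL² = 52
right sensor world pos = (9, -3); dR² = 36
sL = 40/52 = 10/13
sR = 40/36 = 10/9
mL = 0·sL + 1·sR = 10/9
mR = -1/2·sL + 1·sR = 85/117

10/13 10/9 10/9 85/117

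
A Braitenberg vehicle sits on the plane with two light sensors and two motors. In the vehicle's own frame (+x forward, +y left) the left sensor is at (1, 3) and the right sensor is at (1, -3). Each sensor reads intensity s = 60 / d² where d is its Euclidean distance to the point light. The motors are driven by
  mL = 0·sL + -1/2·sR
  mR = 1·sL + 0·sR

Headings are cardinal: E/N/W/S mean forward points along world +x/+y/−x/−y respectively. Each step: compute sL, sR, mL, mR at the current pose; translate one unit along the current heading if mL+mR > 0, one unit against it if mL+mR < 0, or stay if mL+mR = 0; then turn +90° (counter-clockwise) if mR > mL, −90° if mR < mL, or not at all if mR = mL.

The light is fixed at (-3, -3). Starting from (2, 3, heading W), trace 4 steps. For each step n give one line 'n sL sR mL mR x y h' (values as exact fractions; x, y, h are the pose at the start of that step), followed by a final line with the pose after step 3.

0 12/5 60/97 -30/97 12/5 2 3 W
1 30/37 30/13 -15/13 30/37 1 3 S
2 12/25 60/41 -30/41 12/25 1 4 E
3 15/16 3/5 -3/10 15/16 0 4 N
final 0 5 W

n=0: pose=(2,3,W); sL=12/5, sR=60/97; mL=-30/97, mR=12/5; mL+mR=1014/485 → advance +1; mR−mL=1314/485 → turn +1·90°
n=1: pose=(1,3,S); sL=30/37, sR=30/13; mL=-15/13, mR=30/37; mL+mR=-165/481 → advance -1; mR−mL=945/481 → turn +1·90°
n=2: pose=(1,4,E); sL=12/25, sR=60/41; mL=-30/41, mR=12/25; mL+mR=-258/1025 → advance -1; mR−mL=1242/1025 → turn +1·90°
n=3: pose=(0,4,N); sL=15/16, sR=3/5; mL=-3/10, mR=15/16; mL+mR=51/80 → advance +1; mR−mL=99/80 → turn +1·90°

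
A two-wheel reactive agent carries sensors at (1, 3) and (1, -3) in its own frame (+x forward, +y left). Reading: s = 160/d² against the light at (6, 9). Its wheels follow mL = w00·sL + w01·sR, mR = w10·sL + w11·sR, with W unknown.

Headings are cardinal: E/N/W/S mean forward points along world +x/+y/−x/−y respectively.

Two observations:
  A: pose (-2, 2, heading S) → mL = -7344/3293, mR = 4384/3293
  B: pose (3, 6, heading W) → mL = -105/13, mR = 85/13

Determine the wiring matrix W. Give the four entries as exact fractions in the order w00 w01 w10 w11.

-1 -1/2 1/2 1/2

obs A: pose=(-2,2,S) → sL=160/89, sR=32/37, mL=-7344/3293, mR=4384/3293
obs B: pose=(3,6,W) → sL=40/13, sR=10, mL=-105/13, mR=85/13
sensor matrix S = [[160/89, 32/37], [40/13, 10]]; det S = 655680/42809
solve [mL_A; mL_B] = S·[w00; w01] and [mR_A; mR_B] = S·[w10; w11]:
  w00 = -1, w01 = -1/2, w10 = 1/2, w11 = 1/2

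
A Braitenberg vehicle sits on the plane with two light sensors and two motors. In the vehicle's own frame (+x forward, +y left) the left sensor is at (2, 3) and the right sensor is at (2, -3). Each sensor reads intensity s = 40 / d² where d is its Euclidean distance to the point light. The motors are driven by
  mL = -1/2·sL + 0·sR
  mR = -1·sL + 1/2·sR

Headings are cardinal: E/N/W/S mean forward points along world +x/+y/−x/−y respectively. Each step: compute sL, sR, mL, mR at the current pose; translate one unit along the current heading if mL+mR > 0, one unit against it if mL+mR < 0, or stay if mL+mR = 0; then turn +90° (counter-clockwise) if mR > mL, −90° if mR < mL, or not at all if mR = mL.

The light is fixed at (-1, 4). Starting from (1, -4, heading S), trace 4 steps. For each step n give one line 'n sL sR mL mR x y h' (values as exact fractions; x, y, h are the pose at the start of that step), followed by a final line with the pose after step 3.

n=0: pose=(1,-4,S); sL=8/25, sR=40/101; mL=-4/25, mR=-308/2525; mL+mR=-712/2525 → advance -1; mR−mL=96/2525 → turn +1·90°
n=1: pose=(1,-3,E); sL=5/4, sR=10/29; mL=-5/8, mR=-125/116; mL+mR=-395/232 → advance -1; mR−mL=-105/232 → turn -1·90°
n=2: pose=(0,-3,S); sL=40/97, sR=8/17; mL=-20/97, mR=-292/1649; mL+mR=-632/1649 → advance -1; mR−mL=48/1649 → turn +1·90°
n=3: pose=(0,-2,E); sL=20/9, sR=4/9; mL=-10/9, mR=-2; mL+mR=-28/9 → advance -1; mR−mL=-8/9 → turn -1·90°

0 8/25 40/101 -4/25 -308/2525 1 -4 S
1 5/4 10/29 -5/8 -125/116 1 -3 E
2 40/97 8/17 -20/97 -292/1649 0 -3 S
3 20/9 4/9 -10/9 -2 0 -2 E
final -1 -2 S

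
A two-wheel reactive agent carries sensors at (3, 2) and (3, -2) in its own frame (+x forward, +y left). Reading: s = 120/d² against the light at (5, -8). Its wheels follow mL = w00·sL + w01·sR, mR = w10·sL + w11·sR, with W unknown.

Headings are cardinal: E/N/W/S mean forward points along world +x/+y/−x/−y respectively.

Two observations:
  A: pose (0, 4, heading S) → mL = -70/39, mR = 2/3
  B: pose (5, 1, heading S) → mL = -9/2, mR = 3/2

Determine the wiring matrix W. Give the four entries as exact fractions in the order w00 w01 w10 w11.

obs A: pose=(0,4,S) → sL=4/3, sR=12/13, mL=-70/39, mR=2/3
obs B: pose=(5,1,S) → sL=3, sR=3, mL=-9/2, mR=3/2
sensor matrix S = [[4/3, 12/13], [3, 3]]; det S = 16/13
solve [mL_A; mL_B] = S·[w00; w01] and [mR_A; mR_B] = S·[w10; w11]:
  w00 = -1, w01 = -1/2, w10 = 1/2, w11 = 0

-1 -1/2 1/2 0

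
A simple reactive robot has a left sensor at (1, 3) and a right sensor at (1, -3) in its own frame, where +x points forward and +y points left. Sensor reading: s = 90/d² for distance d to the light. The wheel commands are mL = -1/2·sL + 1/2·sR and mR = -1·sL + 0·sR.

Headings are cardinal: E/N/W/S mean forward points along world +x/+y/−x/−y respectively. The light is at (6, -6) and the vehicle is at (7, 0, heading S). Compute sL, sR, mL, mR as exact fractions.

left sensor world pos  = (10, -1); dL² = 41
right sensor world pos = (4, -1); dR² = 29
sL = 90/41 = 90/41
sR = 90/29 = 90/29
mL = -1/2·sL + 1/2·sR = 540/1189
mR = -1·sL + 0·sR = -90/41

90/41 90/29 540/1189 -90/41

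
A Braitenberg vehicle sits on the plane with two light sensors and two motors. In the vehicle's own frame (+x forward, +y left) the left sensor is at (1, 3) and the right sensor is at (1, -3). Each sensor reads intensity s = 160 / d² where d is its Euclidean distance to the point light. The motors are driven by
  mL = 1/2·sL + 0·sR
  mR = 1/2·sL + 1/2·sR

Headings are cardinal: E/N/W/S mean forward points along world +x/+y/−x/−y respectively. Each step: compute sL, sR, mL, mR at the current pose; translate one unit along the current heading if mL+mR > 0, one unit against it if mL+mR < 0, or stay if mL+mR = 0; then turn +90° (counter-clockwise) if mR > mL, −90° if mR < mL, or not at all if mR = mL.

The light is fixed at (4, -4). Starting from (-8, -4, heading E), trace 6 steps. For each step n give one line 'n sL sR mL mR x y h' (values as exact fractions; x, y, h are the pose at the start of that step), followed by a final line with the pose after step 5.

n=0: pose=(-8,-4,E); sL=16/13, sR=16/13; mL=8/13, mR=16/13; mL+mR=24/13 → advance +1; mR−mL=8/13 → turn +1·90°
n=1: pose=(-7,-4,N); sL=160/197, sR=32/13; mL=80/197, mR=4192/2561; mL+mR=5232/2561 → advance +1; mR−mL=16/13 → turn +1·90°
n=2: pose=(-7,-3,W); sL=40/37, sR=1; mL=20/37, mR=77/74; mL+mR=117/74 → advance +1; mR−mL=1/2 → turn +1·90°
n=3: pose=(-8,-3,S); sL=160/81, sR=32/45; mL=80/81, mR=544/405; mL+mR=944/405 → advance +1; mR−mL=16/45 → turn +1·90°
n=4: pose=(-8,-4,E); sL=16/13, sR=16/13; mL=8/13, mR=16/13; mL+mR=24/13 → advance +1; mR−mL=8/13 → turn +1·90°
n=5: pose=(-7,-4,N); sL=160/197, sR=32/13; mL=80/197, mR=4192/2561; mL+mR=5232/2561 → advance +1; mR−mL=16/13 → turn +1·90°

0 16/13 16/13 8/13 16/13 -8 -4 E
1 160/197 32/13 80/197 4192/2561 -7 -4 N
2 40/37 1 20/37 77/74 -7 -3 W
3 160/81 32/45 80/81 544/405 -8 -3 S
4 16/13 16/13 8/13 16/13 -8 -4 E
5 160/197 32/13 80/197 4192/2561 -7 -4 N
final -7 -3 W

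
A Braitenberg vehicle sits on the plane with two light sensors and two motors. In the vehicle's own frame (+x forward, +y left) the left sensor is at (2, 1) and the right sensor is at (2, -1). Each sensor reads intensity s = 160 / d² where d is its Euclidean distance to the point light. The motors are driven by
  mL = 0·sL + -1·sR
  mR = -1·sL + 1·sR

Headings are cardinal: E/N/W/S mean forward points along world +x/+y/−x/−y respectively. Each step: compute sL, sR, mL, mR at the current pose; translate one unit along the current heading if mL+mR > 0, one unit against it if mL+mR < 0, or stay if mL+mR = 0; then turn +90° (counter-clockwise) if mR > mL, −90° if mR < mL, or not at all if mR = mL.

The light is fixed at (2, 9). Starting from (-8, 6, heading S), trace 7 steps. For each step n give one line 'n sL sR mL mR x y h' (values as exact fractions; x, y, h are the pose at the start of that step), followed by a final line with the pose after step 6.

0 80/53 80/73 -80/73 -1600/3869 -8 6 S
1 32/13 160/73 -160/73 -256/949 -8 7 E
2 10/9 8/5 -8/5 22/45 -9 7 N
3 32/37 160/173 -160/173 384/6401 -9 6 W
4 80/53 80/73 -80/73 -1600/3869 -8 6 S
5 32/13 160/73 -160/73 -256/949 -8 7 E
6 10/9 8/5 -8/5 22/45 -9 7 N
final -9 6 W

n=0: pose=(-8,6,S); sL=80/53, sR=80/73; mL=-80/73, mR=-1600/3869; mL+mR=-80/53 → advance -1; mR−mL=2640/3869 → turn +1·90°
n=1: pose=(-8,7,E); sL=32/13, sR=160/73; mL=-160/73, mR=-256/949; mL+mR=-32/13 → advance -1; mR−mL=1824/949 → turn +1·90°
n=2: pose=(-9,7,N); sL=10/9, sR=8/5; mL=-8/5, mR=22/45; mL+mR=-10/9 → advance -1; mR−mL=94/45 → turn +1·90°
n=3: pose=(-9,6,W); sL=32/37, sR=160/173; mL=-160/173, mR=384/6401; mL+mR=-32/37 → advance -1; mR−mL=6304/6401 → turn +1·90°
n=4: pose=(-8,6,S); sL=80/53, sR=80/73; mL=-80/73, mR=-1600/3869; mL+mR=-80/53 → advance -1; mR−mL=2640/3869 → turn +1·90°
n=5: pose=(-8,7,E); sL=32/13, sR=160/73; mL=-160/73, mR=-256/949; mL+mR=-32/13 → advance -1; mR−mL=1824/949 → turn +1·90°
n=6: pose=(-9,7,N); sL=10/9, sR=8/5; mL=-8/5, mR=22/45; mL+mR=-10/9 → advance -1; mR−mL=94/45 → turn +1·90°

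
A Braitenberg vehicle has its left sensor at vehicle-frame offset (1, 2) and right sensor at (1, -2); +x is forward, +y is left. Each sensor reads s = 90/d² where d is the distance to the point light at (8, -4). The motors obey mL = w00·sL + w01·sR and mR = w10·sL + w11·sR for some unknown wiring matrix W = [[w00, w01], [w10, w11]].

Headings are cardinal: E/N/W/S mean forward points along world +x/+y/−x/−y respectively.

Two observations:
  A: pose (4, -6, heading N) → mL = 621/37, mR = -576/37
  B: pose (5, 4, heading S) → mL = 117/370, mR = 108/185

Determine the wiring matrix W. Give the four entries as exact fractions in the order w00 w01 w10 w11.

-1/2 1 1 -1

obs A: pose=(4,-6,N) → sL=90/37, sR=18, mL=621/37, mR=-576/37
obs B: pose=(5,4,S) → sL=9/5, sR=45/37, mL=117/370, mR=108/185
sensor matrix S = [[90/37, 18], [9/5, 45/37]]; det S = -201528/6845
solve [mL_A; mL_B] = S·[w00; w01] and [mR_A; mR_B] = S·[w10; w11]:
  w00 = -1/2, w01 = 1, w10 = 1, w11 = -1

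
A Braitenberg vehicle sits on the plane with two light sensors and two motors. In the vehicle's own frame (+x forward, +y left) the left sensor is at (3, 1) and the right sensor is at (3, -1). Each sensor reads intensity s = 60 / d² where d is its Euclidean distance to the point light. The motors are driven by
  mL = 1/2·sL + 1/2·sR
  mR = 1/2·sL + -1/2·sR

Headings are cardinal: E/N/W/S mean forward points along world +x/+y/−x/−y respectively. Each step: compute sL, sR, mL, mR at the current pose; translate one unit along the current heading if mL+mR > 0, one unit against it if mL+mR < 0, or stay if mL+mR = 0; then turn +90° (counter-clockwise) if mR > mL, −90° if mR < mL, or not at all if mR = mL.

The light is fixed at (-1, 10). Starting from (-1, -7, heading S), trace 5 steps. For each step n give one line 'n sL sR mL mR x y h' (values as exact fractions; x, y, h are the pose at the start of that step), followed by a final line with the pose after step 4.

0 60/401 60/401 60/401 0 -1 -7 S
1 6/37 30/149 1002/5513 -108/5513 -1 -8 W
2 60/229 4/15 908/3435 -8/3435 -2 -8 N
3 3/13 15/82 441/2132 51/2132 -2 -7 E
4 60/401 60/401 60/401 0 -1 -7 S
final -1 -8 W

n=0: pose=(-1,-7,S); sL=60/401, sR=60/401; mL=60/401, mR=0; mL+mR=60/401 → advance +1; mR−mL=-60/401 → turn -1·90°
n=1: pose=(-1,-8,W); sL=6/37, sR=30/149; mL=1002/5513, mR=-108/5513; mL+mR=6/37 → advance +1; mR−mL=-30/149 → turn -1·90°
n=2: pose=(-2,-8,N); sL=60/229, sR=4/15; mL=908/3435, mR=-8/3435; mL+mR=60/229 → advance +1; mR−mL=-4/15 → turn -1·90°
n=3: pose=(-2,-7,E); sL=3/13, sR=15/82; mL=441/2132, mR=51/2132; mL+mR=3/13 → advance +1; mR−mL=-15/82 → turn -1·90°
n=4: pose=(-1,-7,S); sL=60/401, sR=60/401; mL=60/401, mR=0; mL+mR=60/401 → advance +1; mR−mL=-60/401 → turn -1·90°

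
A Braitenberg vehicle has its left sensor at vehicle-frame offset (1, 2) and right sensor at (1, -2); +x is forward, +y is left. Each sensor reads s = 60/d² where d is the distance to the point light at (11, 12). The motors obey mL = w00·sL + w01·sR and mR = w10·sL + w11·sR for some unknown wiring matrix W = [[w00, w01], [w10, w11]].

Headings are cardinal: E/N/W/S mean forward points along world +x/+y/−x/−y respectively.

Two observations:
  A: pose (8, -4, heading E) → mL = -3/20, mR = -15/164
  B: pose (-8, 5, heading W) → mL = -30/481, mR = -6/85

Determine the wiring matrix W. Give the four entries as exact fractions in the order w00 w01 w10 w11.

-1/2 0 0 -1/2

obs A: pose=(8,-4,E) → sL=3/10, sR=15/82, mL=-3/20, mR=-15/164
obs B: pose=(-8,5,W) → sL=60/481, sR=12/85, mL=-30/481, mR=-6/85
sensor matrix S = [[3/10, 15/82], [60/481, 12/85]]; det S = 163728/8381425
solve [mL_A; mL_B] = S·[w00; w01] and [mR_A; mR_B] = S·[w10; w11]:
  w00 = -1/2, w01 = 0, w10 = 0, w11 = -1/2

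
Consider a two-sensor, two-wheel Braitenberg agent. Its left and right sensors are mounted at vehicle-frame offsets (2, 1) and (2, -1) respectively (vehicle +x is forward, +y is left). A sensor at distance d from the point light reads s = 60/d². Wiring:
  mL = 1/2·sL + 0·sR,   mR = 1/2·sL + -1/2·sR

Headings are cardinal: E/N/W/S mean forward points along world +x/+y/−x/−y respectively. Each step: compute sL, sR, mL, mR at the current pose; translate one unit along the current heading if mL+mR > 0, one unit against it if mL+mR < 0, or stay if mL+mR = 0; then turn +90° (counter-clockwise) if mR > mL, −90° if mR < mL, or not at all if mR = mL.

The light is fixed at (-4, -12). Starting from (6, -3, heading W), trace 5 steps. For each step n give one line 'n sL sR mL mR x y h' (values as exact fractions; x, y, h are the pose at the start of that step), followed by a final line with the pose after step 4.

0 15/32 15/41 15/64 135/2624 6 -3 W
1 12/37 60/221 6/37 216/8177 5 -3 N
2 30/121 30/101 15/121 -300/12221 5 -2 E
3 12/37 12/29 6/37 -48/1073 6 -2 S
4 15/32 15/41 15/64 135/2624 6 -3 W
final 5 -3 N

n=0: pose=(6,-3,W); sL=15/32, sR=15/41; mL=15/64, mR=135/2624; mL+mR=375/1312 → advance +1; mR−mL=-15/82 → turn -1·90°
n=1: pose=(5,-3,N); sL=12/37, sR=60/221; mL=6/37, mR=216/8177; mL+mR=1542/8177 → advance +1; mR−mL=-30/221 → turn -1·90°
n=2: pose=(5,-2,E); sL=30/121, sR=30/101; mL=15/121, mR=-300/12221; mL+mR=1215/12221 → advance +1; mR−mL=-15/101 → turn -1·90°
n=3: pose=(6,-2,S); sL=12/37, sR=12/29; mL=6/37, mR=-48/1073; mL+mR=126/1073 → advance +1; mR−mL=-6/29 → turn -1·90°
n=4: pose=(6,-3,W); sL=15/32, sR=15/41; mL=15/64, mR=135/2624; mL+mR=375/1312 → advance +1; mR−mL=-15/82 → turn -1·90°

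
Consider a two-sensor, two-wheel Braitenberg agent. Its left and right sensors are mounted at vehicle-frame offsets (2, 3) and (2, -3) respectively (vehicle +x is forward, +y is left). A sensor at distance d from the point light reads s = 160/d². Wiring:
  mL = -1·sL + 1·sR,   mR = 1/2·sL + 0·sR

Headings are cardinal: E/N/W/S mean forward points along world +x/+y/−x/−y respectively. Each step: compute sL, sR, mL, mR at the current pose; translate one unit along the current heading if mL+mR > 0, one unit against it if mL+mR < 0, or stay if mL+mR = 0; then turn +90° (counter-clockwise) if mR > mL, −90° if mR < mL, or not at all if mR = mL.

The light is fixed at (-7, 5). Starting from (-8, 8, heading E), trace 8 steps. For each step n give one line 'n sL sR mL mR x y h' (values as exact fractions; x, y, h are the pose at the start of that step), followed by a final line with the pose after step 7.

n=0: pose=(-8,8,E); sL=160/37, sR=160; mL=5760/37, mR=80/37; mL+mR=5840/37 → advance +1; mR−mL=-5680/37 → turn -1·90°
n=1: pose=(-7,8,S); sL=16, sR=16; mL=0, mR=8; mL+mR=8 → advance +1; mR−mL=8 → turn +1·90°
n=2: pose=(-7,7,E); sL=160/29, sR=32; mL=768/29, mR=80/29; mL+mR=848/29 → advance +1; mR−mL=-688/29 → turn -1·90°
n=3: pose=(-6,7,S); sL=10, sR=40; mL=30, mR=5; mL+mR=35 → advance +1; mR−mL=-25 → turn -1·90°
n=4: pose=(-6,6,W); sL=32, sR=160/17; mL=-384/17, mR=16; mL+mR=-112/17 → advance -1; mR−mL=656/17 → turn +1·90°
n=5: pose=(-5,6,S); sL=80/13, sR=80; mL=960/13, mR=40/13; mL+mR=1000/13 → advance +1; mR−mL=-920/13 → turn -1·90°
n=6: pose=(-5,5,W); sL=160/9, sR=160/9; mL=0, mR=80/9; mL+mR=80/9 → advance +1; mR−mL=80/9 → turn +1·90°
n=7: pose=(-6,5,S); sL=8, sR=20; mL=12, mR=4; mL+mR=16 → advance +1; mR−mL=-8 → turn -1·90°

0 160/37 160 5760/37 80/37 -8 8 E
1 16 16 0 8 -7 8 S
2 160/29 32 768/29 80/29 -7 7 E
3 10 40 30 5 -6 7 S
4 32 160/17 -384/17 16 -6 6 W
5 80/13 80 960/13 40/13 -5 6 S
6 160/9 160/9 0 80/9 -5 5 W
7 8 20 12 4 -6 5 S
final -6 4 W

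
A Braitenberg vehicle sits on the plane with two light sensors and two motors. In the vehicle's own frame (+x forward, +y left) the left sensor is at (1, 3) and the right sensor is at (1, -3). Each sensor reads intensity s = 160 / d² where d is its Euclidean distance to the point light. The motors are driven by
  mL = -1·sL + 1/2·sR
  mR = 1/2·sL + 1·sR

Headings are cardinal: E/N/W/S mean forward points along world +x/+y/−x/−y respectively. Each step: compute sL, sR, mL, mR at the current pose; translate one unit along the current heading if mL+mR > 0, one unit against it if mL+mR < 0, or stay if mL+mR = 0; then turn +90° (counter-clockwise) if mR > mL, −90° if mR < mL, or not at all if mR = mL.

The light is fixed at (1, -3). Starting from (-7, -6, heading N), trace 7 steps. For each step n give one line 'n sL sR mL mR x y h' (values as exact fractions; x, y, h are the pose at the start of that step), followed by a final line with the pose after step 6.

0 32/25 160/29 1072/725 4464/725 -7 -6 N
1 80/53 80/41 -1160/2173 5880/2173 -7 -5 W
2 32/9 160/153 -464/153 48/17 -8 -5 S
3 40/17 2 -23/17 54/17 -8 -4 E
4 160/121 32/5 1136/605 4272/605 -7 -4 N
5 16/9 16/9 -8/9 8/3 -7 -3 W
6 160/37 32/29 -4048/1073 3504/1073 -8 -3 S
final -8 -2 E

n=0: pose=(-7,-6,N); sL=32/25, sR=160/29; mL=1072/725, mR=4464/725; mL+mR=5536/725 → advance +1; mR−mL=3392/725 → turn +1·90°
n=1: pose=(-7,-5,W); sL=80/53, sR=80/41; mL=-1160/2173, mR=5880/2173; mL+mR=4720/2173 → advance +1; mR−mL=7040/2173 → turn +1·90°
n=2: pose=(-8,-5,S); sL=32/9, sR=160/153; mL=-464/153, mR=48/17; mL+mR=-32/153 → advance -1; mR−mL=896/153 → turn +1·90°
n=3: pose=(-8,-4,E); sL=40/17, sR=2; mL=-23/17, mR=54/17; mL+mR=31/17 → advance +1; mR−mL=77/17 → turn +1·90°
n=4: pose=(-7,-4,N); sL=160/121, sR=32/5; mL=1136/605, mR=4272/605; mL+mR=5408/605 → advance +1; mR−mL=3136/605 → turn +1·90°
n=5: pose=(-7,-3,W); sL=16/9, sR=16/9; mL=-8/9, mR=8/3; mL+mR=16/9 → advance +1; mR−mL=32/9 → turn +1·90°
n=6: pose=(-8,-3,S); sL=160/37, sR=32/29; mL=-4048/1073, mR=3504/1073; mL+mR=-544/1073 → advance -1; mR−mL=7552/1073 → turn +1·90°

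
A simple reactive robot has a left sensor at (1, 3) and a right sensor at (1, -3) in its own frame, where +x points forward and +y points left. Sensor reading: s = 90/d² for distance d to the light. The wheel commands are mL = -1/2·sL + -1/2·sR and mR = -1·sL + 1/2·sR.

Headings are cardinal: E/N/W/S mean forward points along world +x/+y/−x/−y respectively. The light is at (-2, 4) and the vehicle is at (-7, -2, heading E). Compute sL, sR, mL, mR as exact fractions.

18/5 90/97 -1098/485 -1521/485

left sensor world pos  = (-6, 1); dL² = 25
right sensor world pos = (-6, -5); dR² = 97
sL = 90/25 = 18/5
sR = 90/97 = 90/97
mL = -1/2·sL + -1/2·sR = -1098/485
mR = -1·sL + 1/2·sR = -1521/485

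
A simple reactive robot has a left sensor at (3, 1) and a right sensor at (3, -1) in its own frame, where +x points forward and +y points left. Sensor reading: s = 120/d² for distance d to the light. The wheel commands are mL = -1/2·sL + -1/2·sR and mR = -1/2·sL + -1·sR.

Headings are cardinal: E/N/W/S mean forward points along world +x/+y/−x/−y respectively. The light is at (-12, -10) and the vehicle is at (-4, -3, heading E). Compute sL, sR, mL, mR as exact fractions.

24/37 120/157 -4104/5809 -6324/5809

left sensor world pos  = (-1, -2); dL² = 185
right sensor world pos = (-1, -4); dR² = 157
sL = 120/185 = 24/37
sR = 120/157 = 120/157
mL = -1/2·sL + -1/2·sR = -4104/5809
mR = -1/2·sL + -1·sR = -6324/5809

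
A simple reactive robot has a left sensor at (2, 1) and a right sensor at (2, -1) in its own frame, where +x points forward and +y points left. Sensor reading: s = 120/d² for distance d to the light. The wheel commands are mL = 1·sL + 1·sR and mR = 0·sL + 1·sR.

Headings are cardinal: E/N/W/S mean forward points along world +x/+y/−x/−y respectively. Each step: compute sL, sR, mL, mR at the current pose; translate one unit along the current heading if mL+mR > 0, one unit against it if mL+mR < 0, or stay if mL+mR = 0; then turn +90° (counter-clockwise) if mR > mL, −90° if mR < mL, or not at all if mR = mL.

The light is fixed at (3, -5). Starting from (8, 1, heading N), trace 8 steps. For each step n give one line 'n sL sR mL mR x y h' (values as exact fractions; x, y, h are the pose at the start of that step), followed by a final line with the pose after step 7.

0 3/2 6/5 27/10 6/5 8 1 N
1 120/113 24/17 4752/1921 24/17 8 2 E
2 60/37 12/5 744/185 12/5 9 2 S
3 120/41 24/13 2544/533 24/13 9 1 W
4 3/2 6/5 27/10 6/5 8 1 N
5 120/113 24/17 4752/1921 24/17 8 2 E
6 60/37 12/5 744/185 12/5 9 2 S
7 120/41 24/13 2544/533 24/13 9 1 W
final 8 1 N

n=0: pose=(8,1,N); sL=3/2, sR=6/5; mL=27/10, mR=6/5; mL+mR=39/10 → advance +1; mR−mL=-3/2 → turn -1·90°
n=1: pose=(8,2,E); sL=120/113, sR=24/17; mL=4752/1921, mR=24/17; mL+mR=7464/1921 → advance +1; mR−mL=-120/113 → turn -1·90°
n=2: pose=(9,2,S); sL=60/37, sR=12/5; mL=744/185, mR=12/5; mL+mR=1188/185 → advance +1; mR−mL=-60/37 → turn -1·90°
n=3: pose=(9,1,W); sL=120/41, sR=24/13; mL=2544/533, mR=24/13; mL+mR=3528/533 → advance +1; mR−mL=-120/41 → turn -1·90°
n=4: pose=(8,1,N); sL=3/2, sR=6/5; mL=27/10, mR=6/5; mL+mR=39/10 → advance +1; mR−mL=-3/2 → turn -1·90°
n=5: pose=(8,2,E); sL=120/113, sR=24/17; mL=4752/1921, mR=24/17; mL+mR=7464/1921 → advance +1; mR−mL=-120/113 → turn -1·90°
n=6: pose=(9,2,S); sL=60/37, sR=12/5; mL=744/185, mR=12/5; mL+mR=1188/185 → advance +1; mR−mL=-60/37 → turn -1·90°
n=7: pose=(9,1,W); sL=120/41, sR=24/13; mL=2544/533, mR=24/13; mL+mR=3528/533 → advance +1; mR−mL=-120/41 → turn -1·90°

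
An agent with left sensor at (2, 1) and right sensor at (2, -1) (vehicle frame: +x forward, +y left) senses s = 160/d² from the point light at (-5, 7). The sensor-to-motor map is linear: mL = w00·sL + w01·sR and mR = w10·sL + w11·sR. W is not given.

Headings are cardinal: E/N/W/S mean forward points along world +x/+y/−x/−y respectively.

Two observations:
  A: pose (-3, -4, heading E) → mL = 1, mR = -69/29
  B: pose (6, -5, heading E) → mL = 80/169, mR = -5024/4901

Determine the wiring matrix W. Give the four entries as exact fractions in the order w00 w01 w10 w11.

0 1 -1 -1

obs A: pose=(-3,-4,E) → sL=40/29, sR=1, mL=1, mR=-69/29
obs B: pose=(6,-5,E) → sL=16/29, sR=80/169, mL=80/169, mR=-5024/4901
sensor matrix S = [[40/29, 1], [16/29, 80/169]]; det S = 496/4901
solve [mL_A; mL_B] = S·[w00; w01] and [mR_A; mR_B] = S·[w10; w11]:
  w00 = 0, w01 = 1, w10 = -1, w11 = -1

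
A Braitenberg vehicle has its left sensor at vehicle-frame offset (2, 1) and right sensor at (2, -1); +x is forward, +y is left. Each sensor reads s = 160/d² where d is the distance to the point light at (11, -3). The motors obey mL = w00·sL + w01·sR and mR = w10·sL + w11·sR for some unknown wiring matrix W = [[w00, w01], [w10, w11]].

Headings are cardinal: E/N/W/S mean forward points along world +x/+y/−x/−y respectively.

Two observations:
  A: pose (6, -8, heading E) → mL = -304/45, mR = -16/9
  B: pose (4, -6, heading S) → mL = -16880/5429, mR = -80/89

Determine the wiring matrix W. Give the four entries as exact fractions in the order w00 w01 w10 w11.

obs A: pose=(6,-8,E) → sL=32/5, sR=32/9, mL=-304/45, mR=-16/9
obs B: pose=(4,-6,S) → sL=160/61, sR=160/89, mL=-16880/5429, mR=-80/89
sensor matrix S = [[32/5, 32/9], [160/61, 160/89]]; det S = 106496/48861
solve [mL_A; mL_B] = S·[w00; w01] and [mR_A; mR_B] = S·[w10; w11]:
  w00 = -1/2, w01 = -1, w10 = 0, w11 = -1/2

-1/2 -1 0 -1/2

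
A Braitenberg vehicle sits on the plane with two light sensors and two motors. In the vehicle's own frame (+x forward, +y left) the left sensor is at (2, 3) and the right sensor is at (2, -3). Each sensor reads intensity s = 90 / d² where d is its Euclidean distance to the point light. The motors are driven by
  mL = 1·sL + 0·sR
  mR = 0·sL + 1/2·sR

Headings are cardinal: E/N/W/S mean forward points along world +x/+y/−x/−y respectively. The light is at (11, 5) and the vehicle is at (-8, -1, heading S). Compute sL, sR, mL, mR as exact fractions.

left sensor world pos  = (-5, -3); dL² = 320
right sensor world pos = (-11, -3); dR² = 548
sL = 90/320 = 9/32
sR = 90/548 = 45/274
mL = 1·sL + 0·sR = 9/32
mR = 0·sL + 1/2·sR = 45/548

9/32 45/274 9/32 45/548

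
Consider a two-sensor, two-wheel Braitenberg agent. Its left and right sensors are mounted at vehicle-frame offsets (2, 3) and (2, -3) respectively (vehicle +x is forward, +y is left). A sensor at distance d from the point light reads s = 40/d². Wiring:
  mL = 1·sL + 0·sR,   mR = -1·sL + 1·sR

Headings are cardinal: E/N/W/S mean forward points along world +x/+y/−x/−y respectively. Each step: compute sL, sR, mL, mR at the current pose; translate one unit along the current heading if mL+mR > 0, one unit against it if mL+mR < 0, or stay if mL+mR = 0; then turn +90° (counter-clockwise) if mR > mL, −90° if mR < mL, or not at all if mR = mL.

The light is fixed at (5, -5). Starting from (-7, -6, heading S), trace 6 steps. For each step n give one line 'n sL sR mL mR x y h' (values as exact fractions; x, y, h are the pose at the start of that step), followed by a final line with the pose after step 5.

n=0: pose=(-7,-6,S); sL=4/9, sR=20/117; mL=4/9, mR=-32/117; mL+mR=20/117 → advance +1; mR−mL=-28/39 → turn -1·90°
n=1: pose=(-7,-7,W); sL=40/221, sR=40/197; mL=40/221, mR=960/43537; mL+mR=40/197 → advance +1; mR−mL=-6920/43537 → turn -1·90°
n=2: pose=(-8,-7,N); sL=5/32, sR=2/5; mL=5/32, mR=39/160; mL+mR=2/5 → advance +1; mR−mL=7/80 → turn +1·90°
n=3: pose=(-8,-6,W); sL=40/241, sR=40/229; mL=40/241, mR=480/55189; mL+mR=40/229 → advance +1; mR−mL=-8680/55189 → turn -1·90°
n=4: pose=(-9,-6,N); sL=4/29, sR=20/61; mL=4/29, mR=336/1769; mL+mR=20/61 → advance +1; mR−mL=92/1769 → turn +1·90°
n=5: pose=(-9,-5,W); sL=8/53, sR=8/53; mL=8/53, mR=0; mL+mR=8/53 → advance +1; mR−mL=-8/53 → turn -1·90°

0 4/9 20/117 4/9 -32/117 -7 -6 S
1 40/221 40/197 40/221 960/43537 -7 -7 W
2 5/32 2/5 5/32 39/160 -8 -7 N
3 40/241 40/229 40/241 480/55189 -8 -6 W
4 4/29 20/61 4/29 336/1769 -9 -6 N
5 8/53 8/53 8/53 0 -9 -5 W
final -10 -5 N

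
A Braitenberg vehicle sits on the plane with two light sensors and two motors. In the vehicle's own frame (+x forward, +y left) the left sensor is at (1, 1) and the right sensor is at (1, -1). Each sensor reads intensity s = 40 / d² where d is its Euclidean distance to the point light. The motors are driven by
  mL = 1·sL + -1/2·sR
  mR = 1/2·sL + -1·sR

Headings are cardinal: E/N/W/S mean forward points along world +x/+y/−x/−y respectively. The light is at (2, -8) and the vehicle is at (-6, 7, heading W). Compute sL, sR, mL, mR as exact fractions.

40/277 40/337 7940/93349 -4340/93349

left sensor world pos  = (-7, 6); dL² = 277
right sensor world pos = (-7, 8); dR² = 337
sL = 40/277 = 40/277
sR = 40/337 = 40/337
mL = 1·sL + -1/2·sR = 7940/93349
mR = 1/2·sL + -1·sR = -4340/93349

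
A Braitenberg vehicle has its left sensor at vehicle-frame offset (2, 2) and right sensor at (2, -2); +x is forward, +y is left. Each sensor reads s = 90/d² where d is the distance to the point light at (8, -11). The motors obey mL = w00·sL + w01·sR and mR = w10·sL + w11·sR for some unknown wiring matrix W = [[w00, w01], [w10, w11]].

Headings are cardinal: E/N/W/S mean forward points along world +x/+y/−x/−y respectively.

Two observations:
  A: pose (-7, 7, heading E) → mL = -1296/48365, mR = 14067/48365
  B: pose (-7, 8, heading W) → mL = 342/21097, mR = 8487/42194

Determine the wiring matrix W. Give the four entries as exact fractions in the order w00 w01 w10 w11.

obs A: pose=(-7,7,E) → sL=90/569, sR=18/85, mL=-1296/48365, mR=14067/48365
obs B: pose=(-7,8,W) → sL=45/289, sR=9/73, mL=342/21097, mR=8487/42194
sensor matrix S = [[90/569, 18/85], [45/289, 9/73]]; det S = -2749464/204071281
solve [mL_A; mL_B] = S·[w00; w01] and [mR_A; mR_B] = S·[w10; w11]:
  w00 = 1/2, w01 = -1/2, w10 = 1/2, w11 = 1

1/2 -1/2 1/2 1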